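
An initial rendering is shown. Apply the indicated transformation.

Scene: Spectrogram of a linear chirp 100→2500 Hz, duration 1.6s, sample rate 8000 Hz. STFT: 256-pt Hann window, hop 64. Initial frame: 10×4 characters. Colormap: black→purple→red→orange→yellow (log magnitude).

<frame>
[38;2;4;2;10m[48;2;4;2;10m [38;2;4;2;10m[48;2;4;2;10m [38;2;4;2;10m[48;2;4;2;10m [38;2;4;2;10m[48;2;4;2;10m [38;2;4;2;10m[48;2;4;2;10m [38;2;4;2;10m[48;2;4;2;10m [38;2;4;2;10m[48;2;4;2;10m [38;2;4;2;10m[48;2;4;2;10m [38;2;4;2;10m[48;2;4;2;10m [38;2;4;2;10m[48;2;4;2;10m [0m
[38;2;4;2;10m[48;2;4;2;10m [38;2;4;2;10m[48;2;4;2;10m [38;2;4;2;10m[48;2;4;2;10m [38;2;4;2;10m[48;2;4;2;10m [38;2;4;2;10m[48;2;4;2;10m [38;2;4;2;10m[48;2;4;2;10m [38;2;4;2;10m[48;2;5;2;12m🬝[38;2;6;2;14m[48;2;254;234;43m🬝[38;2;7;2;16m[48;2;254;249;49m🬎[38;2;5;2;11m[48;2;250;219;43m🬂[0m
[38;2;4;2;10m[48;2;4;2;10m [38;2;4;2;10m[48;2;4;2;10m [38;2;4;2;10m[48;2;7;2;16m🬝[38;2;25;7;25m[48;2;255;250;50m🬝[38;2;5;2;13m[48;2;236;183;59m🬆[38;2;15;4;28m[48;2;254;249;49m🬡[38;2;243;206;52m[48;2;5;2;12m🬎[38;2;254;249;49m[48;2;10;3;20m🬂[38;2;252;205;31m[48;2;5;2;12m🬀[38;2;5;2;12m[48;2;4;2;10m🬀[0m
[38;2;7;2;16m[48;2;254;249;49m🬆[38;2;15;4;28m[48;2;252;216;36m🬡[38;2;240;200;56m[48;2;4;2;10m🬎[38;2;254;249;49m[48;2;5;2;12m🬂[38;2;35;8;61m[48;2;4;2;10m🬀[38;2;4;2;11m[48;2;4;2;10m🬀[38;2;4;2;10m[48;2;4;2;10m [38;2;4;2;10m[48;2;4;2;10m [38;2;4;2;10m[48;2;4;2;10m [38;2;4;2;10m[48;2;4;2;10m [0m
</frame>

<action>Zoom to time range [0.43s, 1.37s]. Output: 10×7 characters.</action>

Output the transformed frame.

<frame>
[38;2;4;2;10m[48;2;4;2;10m [38;2;4;2;10m[48;2;4;2;10m [38;2;4;2;10m[48;2;4;2;10m [38;2;4;2;10m[48;2;4;2;10m [38;2;4;2;10m[48;2;4;2;10m [38;2;4;2;10m[48;2;4;2;10m [38;2;4;2;10m[48;2;4;2;10m [38;2;4;2;10m[48;2;4;2;10m [38;2;4;2;10m[48;2;4;2;10m [38;2;4;2;10m[48;2;4;2;10m [0m
[38;2;4;2;10m[48;2;4;2;10m [38;2;4;2;10m[48;2;4;2;10m [38;2;4;2;10m[48;2;4;2;10m [38;2;4;2;10m[48;2;4;2;10m [38;2;4;2;10m[48;2;4;2;10m [38;2;4;2;10m[48;2;4;2;10m [38;2;4;2;10m[48;2;4;2;10m [38;2;4;2;10m[48;2;4;2;10m [38;2;4;2;10m[48;2;4;2;10m [38;2;4;2;10m[48;2;4;2;10m [0m
[38;2;4;2;10m[48;2;4;2;10m [38;2;4;2;10m[48;2;4;2;10m [38;2;4;2;10m[48;2;4;2;10m [38;2;4;2;10m[48;2;4;2;10m [38;2;4;2;10m[48;2;4;2;10m [38;2;4;2;10m[48;2;4;2;10m [38;2;4;2;10m[48;2;4;2;10m [38;2;4;2;10m[48;2;4;2;10m [38;2;4;2;10m[48;2;4;2;10m [38;2;4;2;10m[48;2;7;2;16m🬝[0m
[38;2;4;2;10m[48;2;4;2;10m [38;2;4;2;10m[48;2;4;2;10m [38;2;4;2;10m[48;2;4;2;10m [38;2;4;2;10m[48;2;4;2;10m [38;2;4;2;10m[48;2;5;2;11m🬝[38;2;4;2;10m[48;2;10;3;20m🬝[38;2;13;3;25m[48;2;254;238;45m🬝[38;2;36;9;33m[48;2;254;249;49m🬎[38;2;8;2;16m[48;2;248;215;45m🬂[38;2;254;246;48m[48;2;29;7;52m🬍[0m
[38;2;4;2;10m[48;2;5;2;12m🬝[38;2;4;2;11m[48;2;15;4;29m🬝[38;2;33;9;26m[48;2;254;249;49m🬝[38;2;9;3;19m[48;2;245;202;45m🬆[38;2;78;20;51m[48;2;254;249;49m🬡[38;2;253;232;42m[48;2;11;3;22m🬎[38;2;254;249;49m[48;2;32;8;33m🬂[38;2;252;197;28m[48;2;11;3;22m🬀[38;2;10;3;20m[48;2;4;2;10m🬀[38;2;5;2;11m[48;2;4;2;10m🬀[0m
[38;2;52;12;65m[48;2;253;242;46m🬡[38;2;253;235;43m[48;2;8;2;17m🬎[38;2;254;249;49m[48;2;12;3;24m🬂[38;2;248;149;11m[48;2;9;2;18m🬀[38;2;7;2;15m[48;2;4;2;10m🬀[38;2;4;2;11m[48;2;4;2;10m🬀[38;2;4;2;10m[48;2;4;2;10m [38;2;4;2;10m[48;2;4;2;10m [38;2;4;2;10m[48;2;4;2;10m [38;2;4;2;10m[48;2;4;2;10m [0m
[38;2;7;2;15m[48;2;4;2;10m🬀[38;2;4;2;11m[48;2;4;2;10m🬀[38;2;4;2;10m[48;2;4;2;10m [38;2;4;2;10m[48;2;4;2;10m [38;2;4;2;10m[48;2;4;2;10m [38;2;4;2;10m[48;2;4;2;10m [38;2;4;2;10m[48;2;4;2;10m [38;2;4;2;10m[48;2;4;2;10m [38;2;4;2;10m[48;2;4;2;10m [38;2;4;2;10m[48;2;4;2;10m [0m
</frame>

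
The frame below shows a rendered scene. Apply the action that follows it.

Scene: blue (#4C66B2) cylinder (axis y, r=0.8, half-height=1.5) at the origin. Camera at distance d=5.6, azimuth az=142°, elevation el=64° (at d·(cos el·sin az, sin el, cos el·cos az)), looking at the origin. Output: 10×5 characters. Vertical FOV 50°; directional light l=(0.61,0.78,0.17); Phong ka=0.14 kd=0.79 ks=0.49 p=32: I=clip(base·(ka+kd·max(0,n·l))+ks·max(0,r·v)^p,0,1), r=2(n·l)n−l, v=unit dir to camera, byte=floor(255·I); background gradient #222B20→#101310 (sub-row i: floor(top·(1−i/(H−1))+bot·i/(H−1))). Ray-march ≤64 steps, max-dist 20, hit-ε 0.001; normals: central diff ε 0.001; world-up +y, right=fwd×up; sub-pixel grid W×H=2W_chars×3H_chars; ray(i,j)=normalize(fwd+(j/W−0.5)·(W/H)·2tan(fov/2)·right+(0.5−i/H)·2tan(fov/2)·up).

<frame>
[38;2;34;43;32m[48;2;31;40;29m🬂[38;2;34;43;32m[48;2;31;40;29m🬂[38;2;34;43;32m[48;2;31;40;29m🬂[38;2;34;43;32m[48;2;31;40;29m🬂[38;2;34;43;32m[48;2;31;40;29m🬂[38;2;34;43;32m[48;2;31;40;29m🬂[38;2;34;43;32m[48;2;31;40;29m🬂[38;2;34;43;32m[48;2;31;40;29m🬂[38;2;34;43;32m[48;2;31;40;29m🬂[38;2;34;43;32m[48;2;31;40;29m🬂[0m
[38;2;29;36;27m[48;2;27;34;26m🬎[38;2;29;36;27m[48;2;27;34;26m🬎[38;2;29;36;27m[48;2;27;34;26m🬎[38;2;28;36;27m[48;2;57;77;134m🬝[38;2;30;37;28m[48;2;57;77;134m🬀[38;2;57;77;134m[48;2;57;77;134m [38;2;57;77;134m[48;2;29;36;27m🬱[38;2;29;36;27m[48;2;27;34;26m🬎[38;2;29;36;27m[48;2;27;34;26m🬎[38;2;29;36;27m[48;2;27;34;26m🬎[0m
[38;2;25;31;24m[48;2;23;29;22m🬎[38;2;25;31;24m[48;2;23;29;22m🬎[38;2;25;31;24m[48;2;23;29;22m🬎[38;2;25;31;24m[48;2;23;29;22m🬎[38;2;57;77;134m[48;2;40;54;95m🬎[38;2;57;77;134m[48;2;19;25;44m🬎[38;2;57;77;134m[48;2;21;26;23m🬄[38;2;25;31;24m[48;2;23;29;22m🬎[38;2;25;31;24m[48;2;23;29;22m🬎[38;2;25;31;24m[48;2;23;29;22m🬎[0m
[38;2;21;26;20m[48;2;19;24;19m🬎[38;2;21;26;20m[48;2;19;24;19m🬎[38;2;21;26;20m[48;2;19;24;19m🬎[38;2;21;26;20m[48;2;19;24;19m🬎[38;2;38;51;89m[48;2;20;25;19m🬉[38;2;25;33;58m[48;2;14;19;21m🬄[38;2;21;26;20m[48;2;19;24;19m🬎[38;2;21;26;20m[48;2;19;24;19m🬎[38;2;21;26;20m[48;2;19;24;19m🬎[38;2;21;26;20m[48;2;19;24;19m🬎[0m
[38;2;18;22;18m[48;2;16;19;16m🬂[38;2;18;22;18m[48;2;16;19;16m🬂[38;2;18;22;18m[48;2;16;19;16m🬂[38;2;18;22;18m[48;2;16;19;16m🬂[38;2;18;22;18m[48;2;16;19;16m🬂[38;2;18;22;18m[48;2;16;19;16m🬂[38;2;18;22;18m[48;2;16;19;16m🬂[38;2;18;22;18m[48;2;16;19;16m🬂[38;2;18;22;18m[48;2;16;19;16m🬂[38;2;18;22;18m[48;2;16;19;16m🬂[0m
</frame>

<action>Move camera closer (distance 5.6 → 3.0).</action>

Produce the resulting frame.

<frame>
[38;2;34;43;32m[48;2;31;40;29m🬂[38;2;57;77;134m[48;2;32;41;30m▐[38;2;57;77;134m[48;2;57;77;134m [38;2;57;77;134m[48;2;57;77;134m [38;2;57;77;134m[48;2;57;77;134m [38;2;57;77;134m[48;2;57;77;134m [38;2;57;77;134m[48;2;57;77;134m [38;2;57;77;134m[48;2;57;77;134m [38;2;57;77;134m[48;2;57;77;134m [38;2;34;43;32m[48;2;31;40;29m🬂[0m
[38;2;29;36;27m[48;2;27;34;26m🬎[38;2;57;77;134m[48;2;28;35;27m▐[38;2;57;77;134m[48;2;57;77;134m [38;2;57;77;134m[48;2;57;77;134m [38;2;57;77;134m[48;2;57;77;134m [38;2;57;77;134m[48;2;57;77;134m [38;2;57;77;134m[48;2;57;77;134m [38;2;57;77;134m[48;2;57;77;134m [38;2;57;77;134m[48;2;57;77;134m [38;2;29;36;27m[48;2;27;34;26m🬎[0m
[38;2;25;31;24m[48;2;23;29;22m🬎[38;2;25;31;24m[48;2;23;29;22m🬎[38;2;50;67;118m[48;2;24;30;23m🬨[38;2;57;77;134m[48;2;37;50;87m🬎[38;2;57;77;134m[48;2;57;77;134m [38;2;57;77;134m[48;2;57;77;134m [38;2;57;77;134m[48;2;13;17;31m🬝[38;2;57;77;134m[48;2;10;14;24m🬆[38;2;57;77;134m[48;2;24;30;23m🬀[38;2;25;31;24m[48;2;23;29;22m🬎[0m
[38;2;21;26;20m[48;2;19;24;19m🬎[38;2;21;26;20m[48;2;19;24;19m🬎[38;2;21;26;20m[48;2;19;24;19m🬎[38;2;39;53;93m[48;2;19;24;19m🬊[38;2;29;39;69m[48;2;34;46;81m▐[38;2;25;33;58m[48;2;20;26;46m▌[38;2;15;20;36m[48;2;12;16;23m🬄[38;2;10;14;24m[48;2;20;25;19m🬀[38;2;21;26;20m[48;2;19;24;19m🬎[38;2;21;26;20m[48;2;19;24;19m🬎[0m
[38;2;18;22;18m[48;2;16;19;16m🬂[38;2;18;22;18m[48;2;16;19;16m🬂[38;2;18;22;18m[48;2;16;19;16m🬂[38;2;18;22;18m[48;2;16;19;16m🬂[38;2;36;49;86m[48;2;16;19;16m🬂[38;2;25;33;58m[48;2;16;20;22m🬄[38;2;10;14;24m[48;2;16;20;16m🬀[38;2;18;22;18m[48;2;16;19;16m🬂[38;2;18;22;18m[48;2;16;19;16m🬂[38;2;18;22;18m[48;2;16;19;16m🬂[0m
</frame>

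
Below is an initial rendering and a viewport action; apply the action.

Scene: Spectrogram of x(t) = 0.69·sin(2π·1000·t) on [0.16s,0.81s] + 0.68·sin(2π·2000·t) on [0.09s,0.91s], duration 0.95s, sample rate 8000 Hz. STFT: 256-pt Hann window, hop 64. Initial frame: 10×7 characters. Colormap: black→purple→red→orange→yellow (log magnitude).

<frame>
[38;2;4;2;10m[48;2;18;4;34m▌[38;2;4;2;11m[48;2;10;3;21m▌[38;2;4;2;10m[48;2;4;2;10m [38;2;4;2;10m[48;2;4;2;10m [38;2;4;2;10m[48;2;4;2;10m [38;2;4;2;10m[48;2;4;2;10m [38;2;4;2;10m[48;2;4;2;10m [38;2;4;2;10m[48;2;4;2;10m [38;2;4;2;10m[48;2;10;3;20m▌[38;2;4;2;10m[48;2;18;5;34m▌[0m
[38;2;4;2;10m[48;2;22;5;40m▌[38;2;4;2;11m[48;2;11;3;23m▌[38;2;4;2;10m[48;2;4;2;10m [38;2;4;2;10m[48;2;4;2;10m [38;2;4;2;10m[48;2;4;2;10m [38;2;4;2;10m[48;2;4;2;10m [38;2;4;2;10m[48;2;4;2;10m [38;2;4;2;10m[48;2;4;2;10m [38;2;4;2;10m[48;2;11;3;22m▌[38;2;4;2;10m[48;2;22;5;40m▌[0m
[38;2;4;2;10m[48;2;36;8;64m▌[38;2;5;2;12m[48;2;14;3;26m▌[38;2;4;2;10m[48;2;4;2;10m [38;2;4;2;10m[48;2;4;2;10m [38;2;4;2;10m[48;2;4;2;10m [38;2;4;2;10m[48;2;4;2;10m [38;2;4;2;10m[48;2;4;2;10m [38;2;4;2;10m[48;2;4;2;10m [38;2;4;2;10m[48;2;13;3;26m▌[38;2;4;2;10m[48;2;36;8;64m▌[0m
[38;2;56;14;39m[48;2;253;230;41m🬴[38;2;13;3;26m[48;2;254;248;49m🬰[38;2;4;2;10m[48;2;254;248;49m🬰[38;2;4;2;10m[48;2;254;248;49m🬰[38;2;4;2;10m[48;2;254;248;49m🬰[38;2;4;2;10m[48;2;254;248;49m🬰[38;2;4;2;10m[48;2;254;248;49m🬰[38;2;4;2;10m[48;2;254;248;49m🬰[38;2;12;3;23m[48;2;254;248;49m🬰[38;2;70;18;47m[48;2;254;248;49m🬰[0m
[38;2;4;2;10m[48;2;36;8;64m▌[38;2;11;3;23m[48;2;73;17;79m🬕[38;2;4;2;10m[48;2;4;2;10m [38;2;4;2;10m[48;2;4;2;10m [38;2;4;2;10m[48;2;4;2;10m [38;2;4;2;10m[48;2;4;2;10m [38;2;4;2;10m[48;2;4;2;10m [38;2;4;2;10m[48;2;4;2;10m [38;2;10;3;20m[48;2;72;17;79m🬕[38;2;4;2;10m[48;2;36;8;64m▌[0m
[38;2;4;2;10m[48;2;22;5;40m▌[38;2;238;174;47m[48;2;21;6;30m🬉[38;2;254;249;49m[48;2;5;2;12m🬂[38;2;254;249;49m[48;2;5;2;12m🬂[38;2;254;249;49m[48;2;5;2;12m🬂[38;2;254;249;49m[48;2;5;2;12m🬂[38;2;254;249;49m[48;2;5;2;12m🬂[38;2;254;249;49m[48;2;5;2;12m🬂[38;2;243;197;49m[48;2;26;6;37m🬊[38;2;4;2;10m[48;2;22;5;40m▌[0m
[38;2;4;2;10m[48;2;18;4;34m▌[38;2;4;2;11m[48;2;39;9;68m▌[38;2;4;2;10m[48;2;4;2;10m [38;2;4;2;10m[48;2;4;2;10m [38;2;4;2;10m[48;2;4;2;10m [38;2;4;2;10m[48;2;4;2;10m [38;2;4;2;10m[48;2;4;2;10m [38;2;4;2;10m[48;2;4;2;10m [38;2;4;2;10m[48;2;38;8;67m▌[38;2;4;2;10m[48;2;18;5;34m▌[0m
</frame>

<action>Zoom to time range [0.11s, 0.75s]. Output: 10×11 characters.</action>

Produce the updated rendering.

<frame>
[38;2;4;2;10m[48;2;10;3;20m▌[38;2;4;2;10m[48;2;4;2;10m [38;2;4;2;10m[48;2;4;2;10m [38;2;4;2;10m[48;2;4;2;10m [38;2;4;2;10m[48;2;4;2;10m [38;2;4;2;10m[48;2;4;2;10m [38;2;4;2;10m[48;2;4;2;10m [38;2;4;2;10m[48;2;4;2;10m [38;2;4;2;10m[48;2;4;2;10m [38;2;4;2;10m[48;2;4;2;10m [0m
[38;2;4;2;10m[48;2;10;3;21m▌[38;2;4;2;10m[48;2;4;2;10m [38;2;4;2;10m[48;2;4;2;10m [38;2;4;2;10m[48;2;4;2;10m [38;2;4;2;10m[48;2;4;2;10m [38;2;4;2;10m[48;2;4;2;10m [38;2;4;2;10m[48;2;4;2;10m [38;2;4;2;10m[48;2;4;2;10m [38;2;4;2;10m[48;2;4;2;10m [38;2;4;2;10m[48;2;4;2;10m [0m
[38;2;4;2;10m[48;2;11;3;22m▌[38;2;4;2;10m[48;2;4;2;10m [38;2;4;2;10m[48;2;4;2;10m [38;2;4;2;10m[48;2;4;2;10m [38;2;4;2;10m[48;2;4;2;10m [38;2;4;2;10m[48;2;4;2;10m [38;2;4;2;10m[48;2;4;2;10m [38;2;4;2;10m[48;2;4;2;10m [38;2;4;2;10m[48;2;4;2;10m [38;2;4;2;10m[48;2;4;2;10m [0m
[38;2;4;2;10m[48;2;12;3;24m▌[38;2;4;2;10m[48;2;4;2;10m [38;2;4;2;10m[48;2;4;2;10m [38;2;4;2;10m[48;2;4;2;10m [38;2;4;2;10m[48;2;4;2;10m [38;2;4;2;10m[48;2;4;2;10m [38;2;4;2;10m[48;2;4;2;10m [38;2;4;2;10m[48;2;4;2;10m [38;2;4;2;10m[48;2;4;2;10m [38;2;4;2;10m[48;2;4;2;10m [0m
[38;2;4;2;10m[48;2;15;4;28m▌[38;2;4;2;10m[48;2;4;2;10m [38;2;4;2;10m[48;2;4;2;10m [38;2;4;2;10m[48;2;4;2;10m [38;2;4;2;10m[48;2;4;2;10m [38;2;4;2;10m[48;2;4;2;10m [38;2;4;2;10m[48;2;4;2;10m [38;2;4;2;10m[48;2;4;2;10m [38;2;4;2;10m[48;2;4;2;10m [38;2;4;2;10m[48;2;4;2;10m [0m
[38;2;12;3;24m[48;2;254;248;49m🬰[38;2;6;2;14m[48;2;254;248;49m🬰[38;2;6;2;14m[48;2;254;248;49m🬰[38;2;6;2;14m[48;2;254;248;49m🬰[38;2;6;2;14m[48;2;254;248;49m🬰[38;2;6;2;14m[48;2;254;248;49m🬰[38;2;6;2;14m[48;2;254;248;49m🬰[38;2;6;2;14m[48;2;254;248;49m🬰[38;2;6;2;14m[48;2;254;248;49m🬰[38;2;6;2;14m[48;2;254;248;49m🬰[0m
[38;2;4;2;10m[48;2;27;6;50m▌[38;2;4;2;10m[48;2;4;2;10m [38;2;4;2;10m[48;2;4;2;10m [38;2;4;2;10m[48;2;4;2;10m [38;2;4;2;10m[48;2;4;2;10m [38;2;4;2;10m[48;2;4;2;10m [38;2;4;2;10m[48;2;4;2;10m [38;2;4;2;10m[48;2;4;2;10m [38;2;4;2;10m[48;2;4;2;10m [38;2;4;2;10m[48;2;4;2;10m [0m
[38;2;23;6;38m[48;2;169;43;82m🬝[38;2;4;2;10m[48;2;5;2;11m🬎[38;2;4;2;10m[48;2;5;2;11m🬎[38;2;4;2;10m[48;2;5;2;11m🬎[38;2;4;2;10m[48;2;5;2;11m🬎[38;2;4;2;10m[48;2;5;2;11m🬎[38;2;4;2;10m[48;2;5;2;11m🬎[38;2;4;2;10m[48;2;5;2;11m🬎[38;2;4;2;10m[48;2;5;2;11m🬎[38;2;4;2;10m[48;2;5;2;11m🬎[0m
[38;2;32;8;28m[48;2;252;219;37m🬲[38;2;252;215;35m[48;2;4;2;10m🬎[38;2;252;215;35m[48;2;4;2;10m🬎[38;2;252;215;35m[48;2;4;2;10m🬎[38;2;252;215;35m[48;2;4;2;10m🬎[38;2;252;215;35m[48;2;4;2;10m🬎[38;2;252;215;35m[48;2;4;2;10m🬎[38;2;252;215;35m[48;2;4;2;10m🬎[38;2;252;215;35m[48;2;4;2;10m🬎[38;2;252;215;35m[48;2;4;2;10m🬎[0m
[38;2;4;2;10m[48;2;47;11;78m▌[38;2;4;2;10m[48;2;4;2;10m [38;2;4;2;10m[48;2;4;2;10m [38;2;4;2;10m[48;2;4;2;10m [38;2;4;2;10m[48;2;4;2;10m [38;2;4;2;10m[48;2;4;2;10m [38;2;4;2;10m[48;2;4;2;10m [38;2;4;2;10m[48;2;4;2;10m [38;2;4;2;10m[48;2;4;2;10m [38;2;4;2;10m[48;2;4;2;10m [0m
[38;2;4;2;10m[48;2;34;8;61m▌[38;2;4;2;10m[48;2;4;2;10m [38;2;4;2;10m[48;2;4;2;10m [38;2;4;2;10m[48;2;4;2;10m [38;2;4;2;10m[48;2;4;2;10m [38;2;4;2;10m[48;2;4;2;10m [38;2;4;2;10m[48;2;4;2;10m [38;2;4;2;10m[48;2;4;2;10m [38;2;4;2;10m[48;2;4;2;10m [38;2;4;2;10m[48;2;4;2;10m [0m
</frame>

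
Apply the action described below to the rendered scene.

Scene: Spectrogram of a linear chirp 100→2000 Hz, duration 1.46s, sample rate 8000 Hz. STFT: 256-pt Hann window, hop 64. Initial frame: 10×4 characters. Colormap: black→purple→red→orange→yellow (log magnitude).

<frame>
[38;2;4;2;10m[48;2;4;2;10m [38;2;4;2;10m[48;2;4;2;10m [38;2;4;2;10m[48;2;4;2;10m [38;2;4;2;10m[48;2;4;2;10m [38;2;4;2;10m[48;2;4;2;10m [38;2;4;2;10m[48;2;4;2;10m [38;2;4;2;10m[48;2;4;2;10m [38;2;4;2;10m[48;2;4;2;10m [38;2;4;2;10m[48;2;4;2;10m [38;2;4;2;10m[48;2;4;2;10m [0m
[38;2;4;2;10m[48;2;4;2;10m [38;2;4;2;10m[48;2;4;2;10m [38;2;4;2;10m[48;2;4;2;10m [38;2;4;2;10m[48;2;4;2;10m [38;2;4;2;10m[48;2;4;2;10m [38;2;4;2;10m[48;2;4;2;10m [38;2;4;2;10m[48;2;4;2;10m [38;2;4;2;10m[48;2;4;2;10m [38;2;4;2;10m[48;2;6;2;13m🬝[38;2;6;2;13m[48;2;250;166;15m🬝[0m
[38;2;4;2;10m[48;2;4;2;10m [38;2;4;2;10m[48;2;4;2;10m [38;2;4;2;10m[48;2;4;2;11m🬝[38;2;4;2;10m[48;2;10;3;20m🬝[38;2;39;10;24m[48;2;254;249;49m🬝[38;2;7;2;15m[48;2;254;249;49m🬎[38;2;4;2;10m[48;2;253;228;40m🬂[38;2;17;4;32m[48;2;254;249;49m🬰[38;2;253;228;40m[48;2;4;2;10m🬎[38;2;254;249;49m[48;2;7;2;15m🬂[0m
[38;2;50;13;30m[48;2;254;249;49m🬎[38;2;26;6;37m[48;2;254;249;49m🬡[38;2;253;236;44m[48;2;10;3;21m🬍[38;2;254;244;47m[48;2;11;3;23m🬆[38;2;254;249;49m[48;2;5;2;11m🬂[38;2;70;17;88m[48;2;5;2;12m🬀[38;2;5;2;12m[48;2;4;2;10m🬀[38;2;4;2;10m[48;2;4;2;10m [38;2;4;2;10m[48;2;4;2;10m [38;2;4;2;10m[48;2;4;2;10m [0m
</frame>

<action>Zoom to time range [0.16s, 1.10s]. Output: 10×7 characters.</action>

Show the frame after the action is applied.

<frame>
[38;2;4;2;10m[48;2;4;2;10m [38;2;4;2;10m[48;2;4;2;10m [38;2;4;2;10m[48;2;4;2;10m [38;2;4;2;10m[48;2;4;2;10m [38;2;4;2;10m[48;2;4;2;10m [38;2;4;2;10m[48;2;4;2;10m [38;2;4;2;10m[48;2;4;2;10m [38;2;4;2;10m[48;2;4;2;10m [38;2;4;2;10m[48;2;4;2;10m [38;2;4;2;10m[48;2;4;2;10m [0m
[38;2;4;2;10m[48;2;4;2;10m [38;2;4;2;10m[48;2;4;2;10m [38;2;4;2;10m[48;2;4;2;10m [38;2;4;2;10m[48;2;4;2;10m [38;2;4;2;10m[48;2;4;2;10m [38;2;4;2;10m[48;2;4;2;10m [38;2;4;2;10m[48;2;4;2;10m [38;2;4;2;10m[48;2;4;2;10m [38;2;4;2;10m[48;2;4;2;10m [38;2;4;2;10m[48;2;4;2;10m [0m
[38;2;4;2;10m[48;2;4;2;10m [38;2;4;2;10m[48;2;4;2;10m [38;2;4;2;10m[48;2;4;2;10m [38;2;4;2;10m[48;2;4;2;10m [38;2;4;2;10m[48;2;4;2;10m [38;2;4;2;10m[48;2;4;2;10m [38;2;4;2;10m[48;2;4;2;10m [38;2;4;2;10m[48;2;4;2;10m [38;2;4;2;10m[48;2;4;2;10m [38;2;4;2;10m[48;2;4;2;10m [0m
[38;2;4;2;10m[48;2;4;2;10m [38;2;4;2;10m[48;2;4;2;10m [38;2;4;2;10m[48;2;4;2;10m [38;2;4;2;10m[48;2;4;2;10m [38;2;4;2;10m[48;2;4;2;10m [38;2;4;2;10m[48;2;4;2;10m [38;2;4;2;10m[48;2;4;2;10m [38;2;4;2;10m[48;2;4;2;10m [38;2;4;2;10m[48;2;4;2;11m🬝[38;2;4;2;10m[48;2;6;2;13m🬝[0m
[38;2;4;2;10m[48;2;4;2;10m [38;2;4;2;10m[48;2;4;2;10m [38;2;4;2;10m[48;2;4;2;10m [38;2;4;2;10m[48;2;4;2;10m [38;2;4;2;10m[48;2;5;2;12m🬝[38;2;4;2;11m[48;2;15;4;28m🬝[38;2;19;5;27m[48;2;254;237;44m🬝[38;2;14;3;26m[48;2;254;249;49m🬎[38;2;8;2;16m[48;2;253;235;43m🬂[38;2;252;221;38m[48;2;52;13;54m🬍[0m
[38;2;4;2;10m[48;2;10;3;20m🬝[38;2;9;2;18m[48;2;229;110;38m🬝[38;2;8;2;18m[48;2;254;249;49m🬎[38;2;64;16;36m[48;2;254;249;49m🬆[38;2;53;13;54m[48;2;244;199;47m🬡[38;2;253;227;40m[48;2;8;2;16m🬎[38;2;254;249;49m[48;2;13;3;26m🬂[38;2;252;208;32m[48;2;18;5;26m🬀[38;2;15;4;28m[48;2;4;2;11m🬀[38;2;5;2;12m[48;2;4;2;10m🬀[0m
[38;2;253;229;41m[48;2;10;3;22m🬎[38;2;254;249;49m[48;2;34;9;34m🬂[38;2;254;249;49m[48;2;37;10;25m🬀[38;2;26;6;47m[48;2;5;2;12m🬀[38;2;6;2;13m[48;2;4;2;10m🬀[38;2;4;2;11m[48;2;4;2;10m🬀[38;2;4;2;10m[48;2;4;2;10m [38;2;4;2;10m[48;2;4;2;10m [38;2;4;2;10m[48;2;4;2;10m [38;2;4;2;10m[48;2;4;2;10m [0m
</frame>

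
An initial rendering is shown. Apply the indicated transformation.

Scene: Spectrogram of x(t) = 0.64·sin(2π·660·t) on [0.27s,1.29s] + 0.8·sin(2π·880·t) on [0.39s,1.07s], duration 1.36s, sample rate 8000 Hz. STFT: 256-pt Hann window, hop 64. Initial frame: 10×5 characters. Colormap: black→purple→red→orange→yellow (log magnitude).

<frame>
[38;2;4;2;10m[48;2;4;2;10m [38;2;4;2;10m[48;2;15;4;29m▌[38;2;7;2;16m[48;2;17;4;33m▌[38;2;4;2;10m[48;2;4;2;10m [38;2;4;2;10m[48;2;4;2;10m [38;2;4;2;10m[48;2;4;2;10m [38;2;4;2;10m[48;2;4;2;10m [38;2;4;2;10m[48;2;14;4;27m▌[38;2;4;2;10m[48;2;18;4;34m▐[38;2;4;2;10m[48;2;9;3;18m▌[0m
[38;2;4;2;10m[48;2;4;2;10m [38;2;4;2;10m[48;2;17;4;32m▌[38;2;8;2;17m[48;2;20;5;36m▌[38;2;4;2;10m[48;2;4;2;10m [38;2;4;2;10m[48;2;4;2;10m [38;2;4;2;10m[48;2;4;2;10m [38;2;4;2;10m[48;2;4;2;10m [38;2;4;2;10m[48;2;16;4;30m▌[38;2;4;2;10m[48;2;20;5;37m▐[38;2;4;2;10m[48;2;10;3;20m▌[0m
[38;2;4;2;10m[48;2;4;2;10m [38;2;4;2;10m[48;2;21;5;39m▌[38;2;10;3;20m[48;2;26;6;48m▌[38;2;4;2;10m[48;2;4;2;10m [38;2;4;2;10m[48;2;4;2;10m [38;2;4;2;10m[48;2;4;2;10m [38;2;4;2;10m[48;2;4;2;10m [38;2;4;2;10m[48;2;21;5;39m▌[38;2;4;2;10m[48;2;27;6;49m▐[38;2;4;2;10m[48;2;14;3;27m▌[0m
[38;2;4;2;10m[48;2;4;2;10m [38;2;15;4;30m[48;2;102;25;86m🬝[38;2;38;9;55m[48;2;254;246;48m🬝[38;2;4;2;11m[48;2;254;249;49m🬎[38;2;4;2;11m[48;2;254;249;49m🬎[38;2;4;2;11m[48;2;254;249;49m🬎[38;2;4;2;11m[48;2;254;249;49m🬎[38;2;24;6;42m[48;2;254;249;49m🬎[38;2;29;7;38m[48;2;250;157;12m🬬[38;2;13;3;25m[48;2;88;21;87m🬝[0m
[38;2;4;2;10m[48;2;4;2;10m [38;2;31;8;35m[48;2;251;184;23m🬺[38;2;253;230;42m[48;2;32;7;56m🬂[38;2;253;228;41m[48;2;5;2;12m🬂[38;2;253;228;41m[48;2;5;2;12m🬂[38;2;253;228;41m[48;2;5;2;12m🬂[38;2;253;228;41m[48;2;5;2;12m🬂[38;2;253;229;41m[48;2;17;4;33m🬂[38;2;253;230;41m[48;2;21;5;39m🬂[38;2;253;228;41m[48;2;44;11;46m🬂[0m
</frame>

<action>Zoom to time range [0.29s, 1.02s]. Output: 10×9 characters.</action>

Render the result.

<frame>
[38;2;4;2;10m[48;2;4;2;10m [38;2;16;4;30m[48;2;4;2;10m▌[38;2;4;2;10m[48;2;4;2;10m [38;2;4;2;10m[48;2;4;2;10m [38;2;4;2;10m[48;2;4;2;10m [38;2;4;2;10m[48;2;4;2;10m [38;2;4;2;10m[48;2;4;2;10m [38;2;4;2;10m[48;2;4;2;10m [38;2;4;2;10m[48;2;4;2;10m [38;2;4;2;10m[48;2;4;2;10m [0m
[38;2;4;2;10m[48;2;4;2;10m [38;2;4;2;10m[48;2;16;4;31m▐[38;2;4;2;10m[48;2;4;2;10m [38;2;4;2;10m[48;2;4;2;10m [38;2;4;2;10m[48;2;4;2;10m [38;2;4;2;10m[48;2;4;2;10m [38;2;4;2;10m[48;2;4;2;10m [38;2;4;2;10m[48;2;4;2;10m [38;2;4;2;10m[48;2;4;2;10m [38;2;4;2;10m[48;2;4;2;10m [0m
[38;2;4;2;10m[48;2;4;2;10m [38;2;4;2;10m[48;2;17;4;33m▐[38;2;4;2;10m[48;2;4;2;10m [38;2;4;2;10m[48;2;4;2;10m [38;2;4;2;10m[48;2;4;2;10m [38;2;4;2;10m[48;2;4;2;10m [38;2;4;2;10m[48;2;4;2;10m [38;2;4;2;10m[48;2;4;2;10m [38;2;4;2;10m[48;2;4;2;10m [38;2;4;2;10m[48;2;4;2;10m [0m
[38;2;4;2;10m[48;2;4;2;10m [38;2;4;2;10m[48;2;20;5;36m▐[38;2;4;2;10m[48;2;4;2;10m [38;2;4;2;10m[48;2;4;2;10m [38;2;4;2;10m[48;2;4;2;10m [38;2;4;2;10m[48;2;4;2;10m [38;2;4;2;10m[48;2;4;2;10m [38;2;4;2;10m[48;2;4;2;10m [38;2;4;2;10m[48;2;4;2;10m [38;2;4;2;10m[48;2;4;2;10m [0m
[38;2;4;2;10m[48;2;4;2;10m [38;2;4;2;10m[48;2;23;5;43m▐[38;2;4;2;10m[48;2;4;2;10m [38;2;4;2;10m[48;2;4;2;10m [38;2;4;2;10m[48;2;4;2;10m [38;2;4;2;10m[48;2;4;2;10m [38;2;4;2;10m[48;2;4;2;10m [38;2;4;2;10m[48;2;4;2;10m [38;2;4;2;10m[48;2;4;2;10m [38;2;4;2;10m[48;2;4;2;10m [0m
[38;2;4;2;10m[48;2;4;2;10m [38;2;4;2;10m[48;2;32;7;58m▐[38;2;4;2;10m[48;2;4;2;10m [38;2;4;2;10m[48;2;4;2;10m [38;2;4;2;10m[48;2;4;2;10m [38;2;4;2;10m[48;2;4;2;10m [38;2;4;2;10m[48;2;4;2;10m [38;2;4;2;10m[48;2;4;2;10m [38;2;4;2;10m[48;2;4;2;10m [38;2;4;2;10m[48;2;4;2;10m [0m
[38;2;4;2;10m[48;2;4;2;11m🬎[38;2;37;9;48m[48;2;252;205;31m🬎[38;2;5;2;11m[48;2;252;205;31m🬎[38;2;5;2;11m[48;2;252;205;31m🬎[38;2;5;2;11m[48;2;252;205;31m🬎[38;2;5;2;11m[48;2;252;205;31m🬎[38;2;5;2;11m[48;2;252;205;31m🬎[38;2;5;2;11m[48;2;252;205;31m🬎[38;2;5;2;11m[48;2;252;205;31m🬎[38;2;5;2;11m[48;2;252;205;31m🬎[0m
[38;2;253;228;41m[48;2;12;3;25m🬋[38;2;253;239;45m[48;2;27;6;49m🬎[38;2;253;238;45m[48;2;11;3;22m🬎[38;2;253;238;45m[48;2;11;3;22m🬎[38;2;253;238;45m[48;2;11;3;22m🬎[38;2;253;238;45m[48;2;11;3;22m🬎[38;2;253;238;45m[48;2;11;3;22m🬎[38;2;253;238;45m[48;2;11;3;22m🬎[38;2;253;238;45m[48;2;11;3;22m🬎[38;2;253;238;45m[48;2;11;3;22m🬎[0m
[38;2;4;2;10m[48;2;4;2;10m [38;2;32;7;56m[48;2;4;2;10m▌[38;2;4;2;11m[48;2;4;2;10m🬂[38;2;4;2;10m[48;2;4;2;10m [38;2;4;2;10m[48;2;4;2;11m🬺[38;2;4;2;11m[48;2;4;2;10m🬂[38;2;4;2;10m[48;2;4;2;10m [38;2;4;2;10m[48;2;4;2;11m🬺[38;2;4;2;11m[48;2;4;2;10m🬂[38;2;4;2;10m[48;2;4;2;10m [0m
</frame>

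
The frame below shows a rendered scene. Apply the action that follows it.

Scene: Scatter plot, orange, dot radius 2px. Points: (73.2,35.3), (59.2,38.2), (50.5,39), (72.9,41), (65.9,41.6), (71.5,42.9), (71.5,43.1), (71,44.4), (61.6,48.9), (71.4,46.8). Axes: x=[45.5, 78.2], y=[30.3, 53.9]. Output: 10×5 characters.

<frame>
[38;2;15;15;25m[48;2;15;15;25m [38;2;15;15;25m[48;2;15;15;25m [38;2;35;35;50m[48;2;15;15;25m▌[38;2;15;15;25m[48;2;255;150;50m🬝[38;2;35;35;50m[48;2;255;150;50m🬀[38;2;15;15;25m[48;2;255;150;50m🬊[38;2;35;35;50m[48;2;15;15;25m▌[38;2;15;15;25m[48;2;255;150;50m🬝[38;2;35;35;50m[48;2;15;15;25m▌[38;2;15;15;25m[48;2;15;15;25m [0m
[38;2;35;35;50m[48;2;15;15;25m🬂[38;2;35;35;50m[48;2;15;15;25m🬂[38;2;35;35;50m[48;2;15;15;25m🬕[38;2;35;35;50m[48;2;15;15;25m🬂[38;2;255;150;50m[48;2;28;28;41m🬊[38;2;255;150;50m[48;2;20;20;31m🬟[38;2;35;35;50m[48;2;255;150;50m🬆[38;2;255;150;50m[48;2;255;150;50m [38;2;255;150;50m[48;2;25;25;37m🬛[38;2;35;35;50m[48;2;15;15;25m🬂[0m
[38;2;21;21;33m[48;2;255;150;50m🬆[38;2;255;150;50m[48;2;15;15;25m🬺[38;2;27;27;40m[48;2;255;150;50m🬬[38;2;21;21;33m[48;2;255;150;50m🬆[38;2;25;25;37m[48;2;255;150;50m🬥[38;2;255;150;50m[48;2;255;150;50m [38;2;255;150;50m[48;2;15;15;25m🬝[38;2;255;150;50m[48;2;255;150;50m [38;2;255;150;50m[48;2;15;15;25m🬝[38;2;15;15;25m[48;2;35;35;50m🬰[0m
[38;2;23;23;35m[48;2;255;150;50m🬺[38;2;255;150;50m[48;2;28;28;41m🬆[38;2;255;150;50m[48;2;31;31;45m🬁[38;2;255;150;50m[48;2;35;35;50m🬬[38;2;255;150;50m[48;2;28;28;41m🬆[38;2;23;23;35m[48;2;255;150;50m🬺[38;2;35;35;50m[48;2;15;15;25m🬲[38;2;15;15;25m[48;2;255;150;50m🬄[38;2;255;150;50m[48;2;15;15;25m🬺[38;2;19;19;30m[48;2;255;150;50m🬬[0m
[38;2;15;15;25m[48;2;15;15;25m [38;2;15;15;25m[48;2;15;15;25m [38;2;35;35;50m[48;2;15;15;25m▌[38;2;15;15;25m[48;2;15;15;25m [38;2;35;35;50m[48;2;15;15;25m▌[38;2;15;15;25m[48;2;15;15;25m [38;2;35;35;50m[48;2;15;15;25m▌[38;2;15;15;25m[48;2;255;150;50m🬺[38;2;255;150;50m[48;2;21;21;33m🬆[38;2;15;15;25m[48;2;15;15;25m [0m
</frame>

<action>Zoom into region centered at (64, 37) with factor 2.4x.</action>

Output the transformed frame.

<frame>
[38;2;15;15;25m[48;2;15;15;25m [38;2;15;15;25m[48;2;15;15;25m [38;2;35;35;50m[48;2;15;15;25m▌[38;2;15;15;25m[48;2;15;15;25m [38;2;35;35;50m[48;2;15;15;25m▌[38;2;255;150;50m[48;2;15;15;25m🬊[38;2;255;150;50m[48;2;15;15;25m🬝[38;2;255;150;50m[48;2;15;15;25m🬀[38;2;35;35;50m[48;2;15;15;25m▌[38;2;15;15;25m[48;2;15;15;25m [0m
[38;2;28;28;41m[48;2;255;150;50m🬆[38;2;255;150;50m[48;2;35;35;50m🬺[38;2;27;27;40m[48;2;255;150;50m🬬[38;2;35;35;50m[48;2;15;15;25m🬂[38;2;35;35;50m[48;2;15;15;25m🬕[38;2;35;35;50m[48;2;15;15;25m🬂[38;2;35;35;50m[48;2;15;15;25m🬕[38;2;35;35;50m[48;2;15;15;25m🬂[38;2;35;35;50m[48;2;15;15;25m🬕[38;2;35;35;50m[48;2;15;15;25m🬂[0m
[38;2;23;23;35m[48;2;255;150;50m🬺[38;2;255;150;50m[48;2;21;21;33m🬆[38;2;35;35;50m[48;2;15;15;25m🬛[38;2;15;15;25m[48;2;35;35;50m🬰[38;2;35;35;50m[48;2;15;15;25m🬛[38;2;15;15;25m[48;2;35;35;50m🬰[38;2;35;35;50m[48;2;15;15;25m🬛[38;2;15;15;25m[48;2;35;35;50m🬰[38;2;35;35;50m[48;2;15;15;25m🬛[38;2;15;15;25m[48;2;35;35;50m🬰[0m
[38;2;15;15;25m[48;2;35;35;50m🬎[38;2;15;15;25m[48;2;35;35;50m🬎[38;2;35;35;50m[48;2;15;15;25m🬲[38;2;15;15;25m[48;2;35;35;50m🬎[38;2;35;35;50m[48;2;15;15;25m🬲[38;2;15;15;25m[48;2;35;35;50m🬎[38;2;35;35;50m[48;2;15;15;25m🬲[38;2;15;15;25m[48;2;35;35;50m🬎[38;2;35;35;50m[48;2;15;15;25m🬲[38;2;15;15;25m[48;2;35;35;50m🬎[0m
[38;2;15;15;25m[48;2;15;15;25m [38;2;15;15;25m[48;2;15;15;25m [38;2;35;35;50m[48;2;15;15;25m▌[38;2;15;15;25m[48;2;15;15;25m [38;2;35;35;50m[48;2;15;15;25m▌[38;2;15;15;25m[48;2;15;15;25m [38;2;35;35;50m[48;2;15;15;25m▌[38;2;15;15;25m[48;2;15;15;25m [38;2;35;35;50m[48;2;15;15;25m▌[38;2;15;15;25m[48;2;15;15;25m [0m
</frame>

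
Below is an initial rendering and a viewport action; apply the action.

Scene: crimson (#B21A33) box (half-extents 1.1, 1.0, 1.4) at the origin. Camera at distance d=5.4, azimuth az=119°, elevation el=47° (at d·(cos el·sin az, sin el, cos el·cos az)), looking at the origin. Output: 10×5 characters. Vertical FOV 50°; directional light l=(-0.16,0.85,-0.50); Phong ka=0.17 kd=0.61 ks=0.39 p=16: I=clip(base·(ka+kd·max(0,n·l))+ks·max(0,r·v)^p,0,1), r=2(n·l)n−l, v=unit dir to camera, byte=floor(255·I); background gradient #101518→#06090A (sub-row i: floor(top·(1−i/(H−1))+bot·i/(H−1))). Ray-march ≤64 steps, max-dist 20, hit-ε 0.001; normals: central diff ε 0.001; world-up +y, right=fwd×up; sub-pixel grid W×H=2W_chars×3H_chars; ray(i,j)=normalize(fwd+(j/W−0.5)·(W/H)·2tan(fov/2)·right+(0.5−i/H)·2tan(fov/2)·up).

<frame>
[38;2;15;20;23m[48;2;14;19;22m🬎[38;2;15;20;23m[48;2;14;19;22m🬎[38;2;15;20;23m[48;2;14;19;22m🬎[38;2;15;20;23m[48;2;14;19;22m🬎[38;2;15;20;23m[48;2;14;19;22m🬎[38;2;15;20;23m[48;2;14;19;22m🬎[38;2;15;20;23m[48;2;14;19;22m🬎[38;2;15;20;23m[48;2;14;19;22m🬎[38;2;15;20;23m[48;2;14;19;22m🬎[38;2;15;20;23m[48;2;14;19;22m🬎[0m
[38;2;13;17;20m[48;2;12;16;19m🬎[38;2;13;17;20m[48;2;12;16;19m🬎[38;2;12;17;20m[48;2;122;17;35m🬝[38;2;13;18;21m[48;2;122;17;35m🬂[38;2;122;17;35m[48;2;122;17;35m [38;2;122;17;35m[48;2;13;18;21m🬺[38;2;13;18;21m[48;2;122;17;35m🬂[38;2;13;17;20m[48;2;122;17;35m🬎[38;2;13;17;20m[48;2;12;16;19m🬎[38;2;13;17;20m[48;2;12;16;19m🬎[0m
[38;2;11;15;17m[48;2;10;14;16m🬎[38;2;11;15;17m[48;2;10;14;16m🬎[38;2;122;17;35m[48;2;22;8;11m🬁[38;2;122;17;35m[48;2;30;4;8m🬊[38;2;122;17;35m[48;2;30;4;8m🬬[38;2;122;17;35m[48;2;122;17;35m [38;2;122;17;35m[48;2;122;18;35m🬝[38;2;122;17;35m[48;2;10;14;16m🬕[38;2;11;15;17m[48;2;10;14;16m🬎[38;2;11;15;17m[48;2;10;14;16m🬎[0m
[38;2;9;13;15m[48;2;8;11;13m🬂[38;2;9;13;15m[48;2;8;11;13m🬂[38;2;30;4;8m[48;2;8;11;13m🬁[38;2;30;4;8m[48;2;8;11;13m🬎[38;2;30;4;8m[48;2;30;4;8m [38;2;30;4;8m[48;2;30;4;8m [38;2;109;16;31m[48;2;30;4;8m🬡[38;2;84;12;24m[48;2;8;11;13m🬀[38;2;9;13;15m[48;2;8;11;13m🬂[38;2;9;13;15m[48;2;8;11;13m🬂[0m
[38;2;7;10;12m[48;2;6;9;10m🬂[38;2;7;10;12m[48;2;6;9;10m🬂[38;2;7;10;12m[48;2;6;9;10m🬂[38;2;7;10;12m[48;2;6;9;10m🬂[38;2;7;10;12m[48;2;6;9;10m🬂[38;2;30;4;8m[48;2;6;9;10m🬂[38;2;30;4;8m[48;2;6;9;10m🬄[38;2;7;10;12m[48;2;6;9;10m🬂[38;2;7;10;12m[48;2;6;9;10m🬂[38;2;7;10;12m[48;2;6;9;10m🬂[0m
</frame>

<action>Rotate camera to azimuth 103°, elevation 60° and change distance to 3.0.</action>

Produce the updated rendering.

<frame>
[38;2;15;20;23m[48;2;122;17;35m🬝[38;2;120;17;34m[48;2;122;17;35m🬀[38;2;122;17;35m[48;2;122;17;35m [38;2;122;17;35m[48;2;122;17;35m [38;2;122;17;35m[48;2;122;17;35m [38;2;122;17;35m[48;2;122;17;35m [38;2;122;17;35m[48;2;122;18;35m🬝[38;2;122;17;35m[48;2;123;18;35m🬝[38;2;122;18;35m[48;2;123;18;36m🬝[38;2;122;18;35m[48;2;123;19;36m🬎[0m
[38;2;122;17;35m[48;2;122;17;35m [38;2;122;17;35m[48;2;122;17;35m [38;2;122;17;35m[48;2;122;17;35m [38;2;122;17;35m[48;2;122;17;35m [38;2;122;17;35m[48;2;122;18;35m🬝[38;2;122;17;35m[48;2;123;18;35m🬝[38;2;122;18;35m[48;2;124;19;36m🬝[38;2;123;18;36m[48;2;125;20;37m🬎[38;2;124;19;36m[48;2;127;23;40m🬎[38;2;125;21;38m[48;2;129;25;42m🬎[0m
[38;2;122;17;35m[48;2;122;17;35m [38;2;122;17;35m[48;2;122;17;35m [38;2;122;17;35m[48;2;122;17;35m [38;2;122;17;35m[48;2;122;18;35m🬝[38;2;122;17;35m[48;2;123;18;35m🬝[38;2;123;18;35m[48;2;125;20;37m🬝[38;2;125;20;37m[48;2;128;23;41m🬕[38;2;127;23;40m[48;2;134;30;47m🬆[38;2;133;29;46m[48;2;144;39;56m🬎[38;2;138;33;50m[48;2;150;45;63m🬎[0m
[38;2;122;17;35m[48;2;30;4;8m🬎[38;2;122;17;35m[48;2;30;4;8m🬎[38;2;122;17;35m[48;2;30;4;8m🬬[38;2;122;17;35m[48;2;123;18;35m🬝[38;2;123;18;35m[48;2;124;19;36m🬕[38;2;125;21;38m[48;2;129;24;41m🬕[38;2;132;27;45m[48;2;139;35;52m🬕[38;2;142;37;55m[48;2;153;48;65m🬆[38;2;154;49;67m[48;2;169;65;82m🬆[38;2;164;59;76m[48;2;180;76;93m🬆[0m
[38;2;30;4;8m[48;2;6;9;10m🬁[38;2;30;4;8m[48;2;6;9;10m🬂[38;2;30;4;8m[48;2;6;9;10m🬎[38;2;30;4;8m[48;2;6;9;10m🬎[38;2;30;4;8m[48;2;125;20;37m🬺[38;2;130;25;42m[48;2;30;4;8m🬂[38;2;30;4;8m[48;2;143;39;56m🬱[38;2;162;57;74m[48;2;30;4;8m🬎[38;2;30;4;8m[48;2;186;81;98m🬏[38;2;196;91;109m[48;2;207;103;120m🬆[0m
</frame>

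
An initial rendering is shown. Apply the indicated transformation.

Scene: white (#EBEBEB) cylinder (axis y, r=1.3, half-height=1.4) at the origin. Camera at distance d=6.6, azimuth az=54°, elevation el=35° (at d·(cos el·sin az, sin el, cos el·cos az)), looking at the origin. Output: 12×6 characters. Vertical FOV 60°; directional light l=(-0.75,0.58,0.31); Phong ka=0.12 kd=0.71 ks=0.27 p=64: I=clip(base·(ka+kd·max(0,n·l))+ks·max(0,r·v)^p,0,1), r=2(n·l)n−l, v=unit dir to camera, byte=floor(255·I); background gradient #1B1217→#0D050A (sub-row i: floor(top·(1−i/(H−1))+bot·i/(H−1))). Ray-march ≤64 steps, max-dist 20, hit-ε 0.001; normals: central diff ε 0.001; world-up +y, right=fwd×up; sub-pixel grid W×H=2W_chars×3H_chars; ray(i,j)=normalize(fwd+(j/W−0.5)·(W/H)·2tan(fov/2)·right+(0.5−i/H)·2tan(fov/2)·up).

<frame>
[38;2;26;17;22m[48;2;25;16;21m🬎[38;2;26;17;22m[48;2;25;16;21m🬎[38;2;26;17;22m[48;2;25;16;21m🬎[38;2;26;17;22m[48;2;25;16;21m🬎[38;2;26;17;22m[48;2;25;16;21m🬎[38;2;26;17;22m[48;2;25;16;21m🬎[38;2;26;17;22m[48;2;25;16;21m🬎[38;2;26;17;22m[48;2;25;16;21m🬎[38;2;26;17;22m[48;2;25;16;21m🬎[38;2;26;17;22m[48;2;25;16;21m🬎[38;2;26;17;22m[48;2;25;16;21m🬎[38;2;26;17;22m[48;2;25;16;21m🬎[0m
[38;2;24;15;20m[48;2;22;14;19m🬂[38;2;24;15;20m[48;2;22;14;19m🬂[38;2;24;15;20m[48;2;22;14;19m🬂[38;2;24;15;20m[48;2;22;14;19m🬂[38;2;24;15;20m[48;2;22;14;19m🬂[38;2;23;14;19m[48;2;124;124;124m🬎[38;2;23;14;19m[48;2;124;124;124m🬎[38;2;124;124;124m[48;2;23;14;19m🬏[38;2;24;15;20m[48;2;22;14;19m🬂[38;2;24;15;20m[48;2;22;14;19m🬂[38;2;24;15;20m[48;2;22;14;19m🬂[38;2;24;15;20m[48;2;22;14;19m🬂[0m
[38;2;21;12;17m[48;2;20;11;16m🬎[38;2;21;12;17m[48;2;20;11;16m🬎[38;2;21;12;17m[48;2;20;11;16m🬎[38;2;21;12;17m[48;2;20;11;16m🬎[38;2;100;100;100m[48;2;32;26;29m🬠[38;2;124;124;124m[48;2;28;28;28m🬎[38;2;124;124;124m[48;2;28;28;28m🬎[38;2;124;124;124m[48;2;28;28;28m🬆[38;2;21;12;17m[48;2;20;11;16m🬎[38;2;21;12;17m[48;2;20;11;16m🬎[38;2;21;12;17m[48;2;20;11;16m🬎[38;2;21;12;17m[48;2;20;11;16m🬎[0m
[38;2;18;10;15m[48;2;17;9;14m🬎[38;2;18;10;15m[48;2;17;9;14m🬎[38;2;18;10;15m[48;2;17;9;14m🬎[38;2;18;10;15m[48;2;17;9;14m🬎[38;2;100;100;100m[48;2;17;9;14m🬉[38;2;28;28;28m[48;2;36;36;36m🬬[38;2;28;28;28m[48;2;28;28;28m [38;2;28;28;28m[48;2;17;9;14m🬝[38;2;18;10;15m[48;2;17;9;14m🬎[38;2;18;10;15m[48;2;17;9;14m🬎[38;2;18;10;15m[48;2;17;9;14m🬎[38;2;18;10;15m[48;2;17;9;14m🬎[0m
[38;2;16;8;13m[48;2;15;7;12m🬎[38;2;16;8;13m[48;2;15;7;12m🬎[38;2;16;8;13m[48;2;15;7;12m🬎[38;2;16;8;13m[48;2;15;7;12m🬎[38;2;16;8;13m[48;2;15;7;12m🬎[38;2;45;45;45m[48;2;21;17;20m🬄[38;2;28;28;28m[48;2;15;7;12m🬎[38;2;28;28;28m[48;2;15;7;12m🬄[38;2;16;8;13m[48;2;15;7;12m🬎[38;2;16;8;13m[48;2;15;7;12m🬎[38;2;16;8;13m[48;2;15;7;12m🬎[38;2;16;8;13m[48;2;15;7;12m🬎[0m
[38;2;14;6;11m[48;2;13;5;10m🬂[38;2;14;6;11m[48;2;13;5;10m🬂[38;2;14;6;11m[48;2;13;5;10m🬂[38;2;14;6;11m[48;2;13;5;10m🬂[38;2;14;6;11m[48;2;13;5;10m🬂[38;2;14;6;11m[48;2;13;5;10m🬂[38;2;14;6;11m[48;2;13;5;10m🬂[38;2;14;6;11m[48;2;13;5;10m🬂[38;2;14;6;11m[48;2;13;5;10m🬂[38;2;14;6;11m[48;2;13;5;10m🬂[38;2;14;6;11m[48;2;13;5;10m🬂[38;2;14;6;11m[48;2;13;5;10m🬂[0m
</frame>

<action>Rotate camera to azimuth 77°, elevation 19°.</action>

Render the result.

<frame>
[38;2;26;17;22m[48;2;25;16;21m🬎[38;2;26;17;22m[48;2;25;16;21m🬎[38;2;26;17;22m[48;2;25;16;21m🬎[38;2;26;17;22m[48;2;25;16;21m🬎[38;2;26;17;22m[48;2;25;16;21m🬎[38;2;26;17;22m[48;2;25;16;21m🬎[38;2;26;17;22m[48;2;25;16;21m🬎[38;2;26;17;22m[48;2;25;16;21m🬎[38;2;26;17;22m[48;2;25;16;21m🬎[38;2;26;17;22m[48;2;25;16;21m🬎[38;2;26;17;22m[48;2;25;16;21m🬎[38;2;26;17;22m[48;2;25;16;21m🬎[0m
[38;2;24;15;20m[48;2;22;14;19m🬂[38;2;24;15;20m[48;2;22;14;19m🬂[38;2;24;15;20m[48;2;22;14;19m🬂[38;2;24;15;20m[48;2;22;14;19m🬂[38;2;24;15;20m[48;2;22;14;19m🬂[38;2;24;15;20m[48;2;22;14;19m🬂[38;2;24;15;20m[48;2;22;14;19m🬂[38;2;24;15;20m[48;2;22;14;19m🬂[38;2;24;15;20m[48;2;22;14;19m🬂[38;2;24;15;20m[48;2;22;14;19m🬂[38;2;24;15;20m[48;2;22;14;19m🬂[38;2;24;15;20m[48;2;22;14;19m🬂[0m
[38;2;21;12;17m[48;2;20;11;16m🬎[38;2;21;12;17m[48;2;20;11;16m🬎[38;2;21;12;17m[48;2;20;11;16m🬎[38;2;21;12;17m[48;2;20;11;16m🬎[38;2;21;12;17m[48;2;31;31;31m▌[38;2;124;124;124m[48;2;28;28;28m🬂[38;2;124;124;124m[48;2;28;28;28m🬂[38;2;124;124;124m[48;2;28;28;28m🬀[38;2;21;12;17m[48;2;20;11;16m🬎[38;2;21;12;17m[48;2;20;11;16m🬎[38;2;21;12;17m[48;2;20;11;16m🬎[38;2;21;12;17m[48;2;20;11;16m🬎[0m
[38;2;18;10;15m[48;2;17;9;14m🬎[38;2;18;10;15m[48;2;17;9;14m🬎[38;2;18;10;15m[48;2;17;9;14m🬎[38;2;18;10;15m[48;2;17;9;14m🬎[38;2;24;18;22m[48;2;65;65;65m🬕[38;2;28;28;28m[48;2;28;28;28m [38;2;28;28;28m[48;2;28;28;28m [38;2;28;28;28m[48;2;28;28;28m [38;2;18;10;15m[48;2;17;9;14m🬎[38;2;18;10;15m[48;2;17;9;14m🬎[38;2;18;10;15m[48;2;17;9;14m🬎[38;2;18;10;15m[48;2;17;9;14m🬎[0m
[38;2;16;8;13m[48;2;15;7;12m🬎[38;2;16;8;13m[48;2;15;7;12m🬎[38;2;16;8;13m[48;2;15;7;12m🬎[38;2;16;8;13m[48;2;15;7;12m🬎[38;2;16;8;13m[48;2;15;7;12m🬎[38;2;28;28;28m[48;2;15;7;12m🬎[38;2;28;28;28m[48;2;15;7;12m🬎[38;2;28;28;28m[48;2;15;7;12m🬄[38;2;16;8;13m[48;2;15;7;12m🬎[38;2;16;8;13m[48;2;15;7;12m🬎[38;2;16;8;13m[48;2;15;7;12m🬎[38;2;16;8;13m[48;2;15;7;12m🬎[0m
[38;2;14;6;11m[48;2;13;5;10m🬂[38;2;14;6;11m[48;2;13;5;10m🬂[38;2;14;6;11m[48;2;13;5;10m🬂[38;2;14;6;11m[48;2;13;5;10m🬂[38;2;14;6;11m[48;2;13;5;10m🬂[38;2;14;6;11m[48;2;13;5;10m🬂[38;2;14;6;11m[48;2;13;5;10m🬂[38;2;14;6;11m[48;2;13;5;10m🬂[38;2;14;6;11m[48;2;13;5;10m🬂[38;2;14;6;11m[48;2;13;5;10m🬂[38;2;14;6;11m[48;2;13;5;10m🬂[38;2;14;6;11m[48;2;13;5;10m🬂[0m
</frame>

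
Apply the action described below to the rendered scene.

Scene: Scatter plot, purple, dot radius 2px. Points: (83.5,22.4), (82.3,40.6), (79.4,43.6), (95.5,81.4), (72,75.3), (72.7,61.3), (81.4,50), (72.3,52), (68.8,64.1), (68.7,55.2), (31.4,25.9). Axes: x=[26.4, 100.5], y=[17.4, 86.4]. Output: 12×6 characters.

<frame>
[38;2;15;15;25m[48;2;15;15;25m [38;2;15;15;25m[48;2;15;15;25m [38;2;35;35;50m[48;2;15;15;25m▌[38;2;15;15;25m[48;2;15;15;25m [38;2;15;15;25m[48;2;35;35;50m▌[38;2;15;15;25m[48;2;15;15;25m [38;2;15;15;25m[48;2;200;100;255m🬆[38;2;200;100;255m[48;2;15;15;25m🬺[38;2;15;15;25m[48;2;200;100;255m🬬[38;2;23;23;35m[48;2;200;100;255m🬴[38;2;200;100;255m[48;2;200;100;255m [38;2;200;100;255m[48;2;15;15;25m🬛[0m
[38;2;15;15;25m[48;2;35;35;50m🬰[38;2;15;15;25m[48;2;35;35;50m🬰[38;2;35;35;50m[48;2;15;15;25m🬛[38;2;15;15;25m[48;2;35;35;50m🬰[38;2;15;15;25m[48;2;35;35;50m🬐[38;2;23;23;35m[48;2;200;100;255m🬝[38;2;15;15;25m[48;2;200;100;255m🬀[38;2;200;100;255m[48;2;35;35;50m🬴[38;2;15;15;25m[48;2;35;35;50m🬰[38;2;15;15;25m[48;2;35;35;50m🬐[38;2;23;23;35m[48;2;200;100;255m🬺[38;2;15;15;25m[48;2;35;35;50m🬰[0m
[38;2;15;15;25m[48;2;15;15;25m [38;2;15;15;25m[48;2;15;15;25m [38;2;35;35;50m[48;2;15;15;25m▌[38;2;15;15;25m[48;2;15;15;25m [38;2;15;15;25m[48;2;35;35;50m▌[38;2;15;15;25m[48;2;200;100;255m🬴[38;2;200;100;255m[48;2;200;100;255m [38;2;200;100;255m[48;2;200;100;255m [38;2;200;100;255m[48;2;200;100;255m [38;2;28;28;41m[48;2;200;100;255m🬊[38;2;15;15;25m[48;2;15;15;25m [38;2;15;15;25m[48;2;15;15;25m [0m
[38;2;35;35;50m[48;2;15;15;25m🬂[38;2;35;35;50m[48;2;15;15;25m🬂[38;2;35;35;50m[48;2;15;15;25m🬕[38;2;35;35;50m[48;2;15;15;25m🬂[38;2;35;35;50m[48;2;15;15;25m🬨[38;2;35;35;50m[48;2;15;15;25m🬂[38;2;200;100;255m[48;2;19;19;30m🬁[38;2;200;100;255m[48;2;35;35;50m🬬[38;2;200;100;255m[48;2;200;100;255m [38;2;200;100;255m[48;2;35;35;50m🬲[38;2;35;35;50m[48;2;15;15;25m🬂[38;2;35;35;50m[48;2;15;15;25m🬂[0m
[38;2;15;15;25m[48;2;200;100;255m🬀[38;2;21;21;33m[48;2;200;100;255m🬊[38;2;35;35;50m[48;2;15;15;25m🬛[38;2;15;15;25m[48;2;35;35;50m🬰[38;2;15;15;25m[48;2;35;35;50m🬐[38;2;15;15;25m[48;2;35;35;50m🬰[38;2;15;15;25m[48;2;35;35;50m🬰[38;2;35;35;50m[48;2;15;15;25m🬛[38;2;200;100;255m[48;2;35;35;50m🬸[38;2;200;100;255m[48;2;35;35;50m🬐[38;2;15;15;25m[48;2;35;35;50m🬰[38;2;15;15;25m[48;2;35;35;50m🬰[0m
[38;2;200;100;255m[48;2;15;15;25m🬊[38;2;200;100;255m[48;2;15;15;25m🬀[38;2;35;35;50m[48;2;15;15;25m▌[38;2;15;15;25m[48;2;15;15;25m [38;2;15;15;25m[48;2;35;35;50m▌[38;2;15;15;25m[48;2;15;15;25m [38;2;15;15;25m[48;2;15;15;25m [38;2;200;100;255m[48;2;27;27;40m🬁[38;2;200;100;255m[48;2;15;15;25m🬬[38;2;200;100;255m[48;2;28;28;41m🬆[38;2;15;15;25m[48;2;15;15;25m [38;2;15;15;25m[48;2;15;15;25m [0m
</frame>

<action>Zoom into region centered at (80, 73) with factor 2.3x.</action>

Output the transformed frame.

<frame>
[38;2;15;15;25m[48;2;15;15;25m [38;2;15;15;25m[48;2;15;15;25m [38;2;35;35;50m[48;2;15;15;25m▌[38;2;15;15;25m[48;2;15;15;25m [38;2;15;15;25m[48;2;35;35;50m▌[38;2;15;15;25m[48;2;15;15;25m [38;2;15;15;25m[48;2;15;15;25m [38;2;35;35;50m[48;2;15;15;25m▌[38;2;15;15;25m[48;2;15;15;25m [38;2;15;15;25m[48;2;35;35;50m▌[38;2;15;15;25m[48;2;200;100;255m🬝[38;2;15;15;25m[48;2;200;100;255m🬊[0m
[38;2;15;15;25m[48;2;35;35;50m🬰[38;2;15;15;25m[48;2;35;35;50m🬰[38;2;31;31;45m[48;2;200;100;255m🬝[38;2;15;15;25m[48;2;35;35;50m🬰[38;2;15;15;25m[48;2;35;35;50m🬐[38;2;15;15;25m[48;2;35;35;50m🬰[38;2;15;15;25m[48;2;35;35;50m🬰[38;2;35;35;50m[48;2;15;15;25m🬛[38;2;15;15;25m[48;2;35;35;50m🬰[38;2;15;15;25m[48;2;35;35;50m🬐[38;2;200;100;255m[48;2;21;21;33m🬊[38;2;200;100;255m[48;2;15;15;25m🬝[0m
[38;2;15;15;25m[48;2;15;15;25m [38;2;15;15;25m[48;2;200;100;255m🬴[38;2;200;100;255m[48;2;200;100;255m [38;2;200;100;255m[48;2;15;15;25m🬛[38;2;15;15;25m[48;2;35;35;50m▌[38;2;15;15;25m[48;2;15;15;25m [38;2;15;15;25m[48;2;15;15;25m [38;2;35;35;50m[48;2;15;15;25m▌[38;2;15;15;25m[48;2;15;15;25m [38;2;15;15;25m[48;2;35;35;50m▌[38;2;15;15;25m[48;2;15;15;25m [38;2;15;15;25m[48;2;15;15;25m [0m
[38;2;35;35;50m[48;2;15;15;25m🬂[38;2;23;23;35m[48;2;200;100;255m🬝[38;2;200;100;255m[48;2;27;27;40m🬁[38;2;35;35;50m[48;2;15;15;25m🬂[38;2;35;35;50m[48;2;15;15;25m🬨[38;2;35;35;50m[48;2;15;15;25m🬂[38;2;35;35;50m[48;2;15;15;25m🬂[38;2;35;35;50m[48;2;15;15;25m🬕[38;2;35;35;50m[48;2;15;15;25m🬂[38;2;35;35;50m[48;2;15;15;25m🬨[38;2;35;35;50m[48;2;15;15;25m🬂[38;2;35;35;50m[48;2;15;15;25m🬂[0m
[38;2;19;19;30m[48;2;200;100;255m🬴[38;2;200;100;255m[48;2;200;100;255m [38;2;200;100;255m[48;2;15;15;25m🬺[38;2;21;21;33m[48;2;200;100;255m🬊[38;2;15;15;25m[48;2;35;35;50m🬐[38;2;15;15;25m[48;2;35;35;50m🬰[38;2;15;15;25m[48;2;35;35;50m🬰[38;2;35;35;50m[48;2;15;15;25m🬛[38;2;15;15;25m[48;2;35;35;50m🬰[38;2;15;15;25m[48;2;35;35;50m🬐[38;2;15;15;25m[48;2;35;35;50m🬰[38;2;15;15;25m[48;2;35;35;50m🬰[0m
[38;2;15;15;25m[48;2;15;15;25m [38;2;15;15;25m[48;2;200;100;255m🬺[38;2;200;100;255m[48;2;28;28;41m🬊[38;2;200;100;255m[48;2;15;15;25m🬝[38;2;200;100;255m[48;2;27;27;40m🬀[38;2;15;15;25m[48;2;15;15;25m [38;2;15;15;25m[48;2;15;15;25m [38;2;35;35;50m[48;2;15;15;25m▌[38;2;15;15;25m[48;2;15;15;25m [38;2;15;15;25m[48;2;35;35;50m▌[38;2;15;15;25m[48;2;15;15;25m [38;2;15;15;25m[48;2;15;15;25m [0m
</frame>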